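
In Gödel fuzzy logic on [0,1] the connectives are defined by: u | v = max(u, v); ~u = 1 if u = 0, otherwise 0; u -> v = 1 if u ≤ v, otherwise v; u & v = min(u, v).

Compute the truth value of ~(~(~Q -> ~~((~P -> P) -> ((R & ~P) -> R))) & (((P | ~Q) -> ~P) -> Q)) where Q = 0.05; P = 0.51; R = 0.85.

~Q: Gödel ¬ of 0.05 = 0 (operand ≠ 0)
~P: Gödel ¬ of 0.51 = 0 (operand ≠ 0)
(~P -> P): 0 ≤ 0.51, so result = 1
~P: Gödel ¬ of 0.51 = 0 (operand ≠ 0)
(R & ~P) = min(0.85, 0) = 0
((R & ~P) -> R): 0 ≤ 0.85, so result = 1
((~P -> P) -> ((R & ~P) -> R)): 1 ≤ 1, so result = 1
~((~P -> P) -> ((R & ~P) -> R)): Gödel ¬ of 1 = 0 (operand ≠ 0)
~~((~P -> P) -> ((R & ~P) -> R)): Gödel ¬ of 0 = 1 (operand is 0)
(~Q -> ~~((~P -> P) -> ((R & ~P) -> R))): 0 ≤ 1, so result = 1
~(~Q -> ~~((~P -> P) -> ((R & ~P) -> R))): Gödel ¬ of 1 = 0 (operand ≠ 0)
~Q: Gödel ¬ of 0.05 = 0 (operand ≠ 0)
(P | ~Q) = max(0.51, 0) = 0.51
~P: Gödel ¬ of 0.51 = 0 (operand ≠ 0)
((P | ~Q) -> ~P): 0.51 > 0, so result = 0
(((P | ~Q) -> ~P) -> Q): 0 ≤ 0.05, so result = 1
(~(~Q -> ~~((~P -> P) -> ((R & ~P) -> R))) & (((P | ~Q) -> ~P) -> Q)) = min(0, 1) = 0
~(~(~Q -> ~~((~P -> P) -> ((R & ~P) -> R))) & (((P | ~Q) -> ~P) -> Q)): Gödel ¬ of 0 = 1 (operand is 0)

1.00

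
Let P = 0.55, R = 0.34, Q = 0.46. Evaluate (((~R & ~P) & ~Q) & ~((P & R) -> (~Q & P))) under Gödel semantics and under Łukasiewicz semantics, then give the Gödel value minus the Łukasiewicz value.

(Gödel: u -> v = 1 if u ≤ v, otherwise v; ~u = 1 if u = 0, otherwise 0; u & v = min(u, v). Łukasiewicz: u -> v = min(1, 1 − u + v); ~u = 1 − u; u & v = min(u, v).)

0.00

Gödel evaluation:
  ~R: Gödel ¬ of 0.34 = 0 (operand ≠ 0)
  ~P: Gödel ¬ of 0.55 = 0 (operand ≠ 0)
  (~R & ~P) = min(0, 0) = 0
  ~Q: Gödel ¬ of 0.46 = 0 (operand ≠ 0)
  ((~R & ~P) & ~Q) = min(0, 0) = 0
  (P & R) = min(0.55, 0.34) = 0.34
  ~Q: Gödel ¬ of 0.46 = 0 (operand ≠ 0)
  (~Q & P) = min(0, 0.55) = 0
  ((P & R) -> (~Q & P)): 0.34 > 0, so result = 0
  ~((P & R) -> (~Q & P)): Gödel ¬ of 0 = 1 (operand is 0)
  (((~R & ~P) & ~Q) & ~((P & R) -> (~Q & P))) = min(0, 1) = 0
  Gödel value = 0
Łukasiewicz evaluation:
  ~R: Łukasiewicz ¬ gives 1 − 0.34 = 0.66
  ~P: Łukasiewicz ¬ gives 1 − 0.55 = 0.45
  (~R & ~P) = min(0.66, 0.45) = 0.45
  ~Q: Łukasiewicz ¬ gives 1 − 0.46 = 0.54
  ((~R & ~P) & ~Q) = min(0.45, 0.54) = 0.45
  (P & R) = min(0.55, 0.34) = 0.34
  ~Q: Łukasiewicz ¬ gives 1 − 0.46 = 0.54
  (~Q & P) = min(0.54, 0.55) = 0.54
  ((P & R) -> (~Q & P)): min(1, 1 − 0.34 + 0.54) = 1
  ~((P & R) -> (~Q & P)): Łukasiewicz ¬ gives 1 − 1 = 0
  (((~R & ~P) & ~Q) & ~((P & R) -> (~Q & P))) = min(0.45, 0) = 0
  Łukasiewicz value = 0
Difference: 0 − 0 = 0.00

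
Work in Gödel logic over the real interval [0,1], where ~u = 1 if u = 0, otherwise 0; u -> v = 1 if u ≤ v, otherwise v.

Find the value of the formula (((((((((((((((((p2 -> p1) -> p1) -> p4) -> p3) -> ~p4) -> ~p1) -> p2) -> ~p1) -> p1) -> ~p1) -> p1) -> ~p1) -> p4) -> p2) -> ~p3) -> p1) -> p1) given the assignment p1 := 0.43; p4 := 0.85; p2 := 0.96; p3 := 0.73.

(p2 -> p1): 0.96 > 0.43, so result = 0.43
((p2 -> p1) -> p1): 0.43 ≤ 0.43, so result = 1
(((p2 -> p1) -> p1) -> p4): 1 > 0.85, so result = 0.85
((((p2 -> p1) -> p1) -> p4) -> p3): 0.85 > 0.73, so result = 0.73
~p4: Gödel ¬ of 0.85 = 0 (operand ≠ 0)
(((((p2 -> p1) -> p1) -> p4) -> p3) -> ~p4): 0.73 > 0, so result = 0
~p1: Gödel ¬ of 0.43 = 0 (operand ≠ 0)
((((((p2 -> p1) -> p1) -> p4) -> p3) -> ~p4) -> ~p1): 0 ≤ 0, so result = 1
(((((((p2 -> p1) -> p1) -> p4) -> p3) -> ~p4) -> ~p1) -> p2): 1 > 0.96, so result = 0.96
~p1: Gödel ¬ of 0.43 = 0 (operand ≠ 0)
((((((((p2 -> p1) -> p1) -> p4) -> p3) -> ~p4) -> ~p1) -> p2) -> ~p1): 0.96 > 0, so result = 0
(((((((((p2 -> p1) -> p1) -> p4) -> p3) -> ~p4) -> ~p1) -> p2) -> ~p1) -> p1): 0 ≤ 0.43, so result = 1
~p1: Gödel ¬ of 0.43 = 0 (operand ≠ 0)
((((((((((p2 -> p1) -> p1) -> p4) -> p3) -> ~p4) -> ~p1) -> p2) -> ~p1) -> p1) -> ~p1): 1 > 0, so result = 0
(((((((((((p2 -> p1) -> p1) -> p4) -> p3) -> ~p4) -> ~p1) -> p2) -> ~p1) -> p1) -> ~p1) -> p1): 0 ≤ 0.43, so result = 1
~p1: Gödel ¬ of 0.43 = 0 (operand ≠ 0)
((((((((((((p2 -> p1) -> p1) -> p4) -> p3) -> ~p4) -> ~p1) -> p2) -> ~p1) -> p1) -> ~p1) -> p1) -> ~p1): 1 > 0, so result = 0
(((((((((((((p2 -> p1) -> p1) -> p4) -> p3) -> ~p4) -> ~p1) -> p2) -> ~p1) -> p1) -> ~p1) -> p1) -> ~p1) -> p4): 0 ≤ 0.85, so result = 1
((((((((((((((p2 -> p1) -> p1) -> p4) -> p3) -> ~p4) -> ~p1) -> p2) -> ~p1) -> p1) -> ~p1) -> p1) -> ~p1) -> p4) -> p2): 1 > 0.96, so result = 0.96
~p3: Gödel ¬ of 0.73 = 0 (operand ≠ 0)
(((((((((((((((p2 -> p1) -> p1) -> p4) -> p3) -> ~p4) -> ~p1) -> p2) -> ~p1) -> p1) -> ~p1) -> p1) -> ~p1) -> p4) -> p2) -> ~p3): 0.96 > 0, so result = 0
((((((((((((((((p2 -> p1) -> p1) -> p4) -> p3) -> ~p4) -> ~p1) -> p2) -> ~p1) -> p1) -> ~p1) -> p1) -> ~p1) -> p4) -> p2) -> ~p3) -> p1): 0 ≤ 0.43, so result = 1
(((((((((((((((((p2 -> p1) -> p1) -> p4) -> p3) -> ~p4) -> ~p1) -> p2) -> ~p1) -> p1) -> ~p1) -> p1) -> ~p1) -> p4) -> p2) -> ~p3) -> p1) -> p1): 1 > 0.43, so result = 0.43

0.43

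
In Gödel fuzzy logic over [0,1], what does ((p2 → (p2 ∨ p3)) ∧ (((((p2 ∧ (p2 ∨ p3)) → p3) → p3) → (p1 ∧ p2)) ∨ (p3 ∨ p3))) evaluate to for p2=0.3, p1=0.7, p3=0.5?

(p2 ∨ p3) = max(0.3, 0.5) = 0.5
(p2 → (p2 ∨ p3)): 0.3 ≤ 0.5, so result = 1
(p2 ∨ p3) = max(0.3, 0.5) = 0.5
(p2 ∧ (p2 ∨ p3)) = min(0.3, 0.5) = 0.3
((p2 ∧ (p2 ∨ p3)) → p3): 0.3 ≤ 0.5, so result = 1
(((p2 ∧ (p2 ∨ p3)) → p3) → p3): 1 > 0.5, so result = 0.5
(p1 ∧ p2) = min(0.7, 0.3) = 0.3
((((p2 ∧ (p2 ∨ p3)) → p3) → p3) → (p1 ∧ p2)): 0.5 > 0.3, so result = 0.3
(p3 ∨ p3) = max(0.5, 0.5) = 0.5
(((((p2 ∧ (p2 ∨ p3)) → p3) → p3) → (p1 ∧ p2)) ∨ (p3 ∨ p3)) = max(0.3, 0.5) = 0.5
((p2 → (p2 ∨ p3)) ∧ (((((p2 ∧ (p2 ∨ p3)) → p3) → p3) → (p1 ∧ p2)) ∨ (p3 ∨ p3))) = min(1, 0.5) = 0.5

0.50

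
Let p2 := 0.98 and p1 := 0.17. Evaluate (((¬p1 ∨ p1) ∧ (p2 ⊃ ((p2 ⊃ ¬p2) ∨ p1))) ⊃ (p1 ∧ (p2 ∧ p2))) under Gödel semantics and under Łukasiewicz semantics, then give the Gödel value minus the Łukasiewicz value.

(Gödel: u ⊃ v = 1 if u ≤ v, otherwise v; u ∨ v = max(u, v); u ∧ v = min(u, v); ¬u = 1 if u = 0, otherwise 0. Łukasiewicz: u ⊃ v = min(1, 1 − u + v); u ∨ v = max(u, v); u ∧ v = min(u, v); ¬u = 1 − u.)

0.02

Gödel evaluation:
  ¬p1: Gödel ¬ of 0.17 = 0 (operand ≠ 0)
  (¬p1 ∨ p1) = max(0, 0.17) = 0.17
  ¬p2: Gödel ¬ of 0.98 = 0 (operand ≠ 0)
  (p2 ⊃ ¬p2): 0.98 > 0, so result = 0
  ((p2 ⊃ ¬p2) ∨ p1) = max(0, 0.17) = 0.17
  (p2 ⊃ ((p2 ⊃ ¬p2) ∨ p1)): 0.98 > 0.17, so result = 0.17
  ((¬p1 ∨ p1) ∧ (p2 ⊃ ((p2 ⊃ ¬p2) ∨ p1))) = min(0.17, 0.17) = 0.17
  (p2 ∧ p2) = min(0.98, 0.98) = 0.98
  (p1 ∧ (p2 ∧ p2)) = min(0.17, 0.98) = 0.17
  (((¬p1 ∨ p1) ∧ (p2 ⊃ ((p2 ⊃ ¬p2) ∨ p1))) ⊃ (p1 ∧ (p2 ∧ p2))): 0.17 ≤ 0.17, so result = 1
  Gödel value = 1
Łukasiewicz evaluation:
  ¬p1: Łukasiewicz ¬ gives 1 − 0.17 = 0.83
  (¬p1 ∨ p1) = max(0.83, 0.17) = 0.83
  ¬p2: Łukasiewicz ¬ gives 1 − 0.98 = 0.02
  (p2 ⊃ ¬p2): min(1, 1 − 0.98 + 0.02) = 0.04
  ((p2 ⊃ ¬p2) ∨ p1) = max(0.04, 0.17) = 0.17
  (p2 ⊃ ((p2 ⊃ ¬p2) ∨ p1)): min(1, 1 − 0.98 + 0.17) = 0.19
  ((¬p1 ∨ p1) ∧ (p2 ⊃ ((p2 ⊃ ¬p2) ∨ p1))) = min(0.83, 0.19) = 0.19
  (p2 ∧ p2) = min(0.98, 0.98) = 0.98
  (p1 ∧ (p2 ∧ p2)) = min(0.17, 0.98) = 0.17
  (((¬p1 ∨ p1) ∧ (p2 ⊃ ((p2 ⊃ ¬p2) ∨ p1))) ⊃ (p1 ∧ (p2 ∧ p2))): min(1, 1 − 0.19 + 0.17) = 0.98
  Łukasiewicz value = 0.98
Difference: 1 − 0.98 = 0.02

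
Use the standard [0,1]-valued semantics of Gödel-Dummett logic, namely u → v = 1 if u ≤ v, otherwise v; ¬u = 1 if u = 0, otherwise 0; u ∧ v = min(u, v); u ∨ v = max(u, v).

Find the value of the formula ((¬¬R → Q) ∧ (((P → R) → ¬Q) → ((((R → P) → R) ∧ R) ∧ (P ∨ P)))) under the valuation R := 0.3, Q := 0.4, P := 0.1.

¬R: Gödel ¬ of 0.3 = 0 (operand ≠ 0)
¬¬R: Gödel ¬ of 0 = 1 (operand is 0)
(¬¬R → Q): 1 > 0.4, so result = 0.4
(P → R): 0.1 ≤ 0.3, so result = 1
¬Q: Gödel ¬ of 0.4 = 0 (operand ≠ 0)
((P → R) → ¬Q): 1 > 0, so result = 0
(R → P): 0.3 > 0.1, so result = 0.1
((R → P) → R): 0.1 ≤ 0.3, so result = 1
(((R → P) → R) ∧ R) = min(1, 0.3) = 0.3
(P ∨ P) = max(0.1, 0.1) = 0.1
((((R → P) → R) ∧ R) ∧ (P ∨ P)) = min(0.3, 0.1) = 0.1
(((P → R) → ¬Q) → ((((R → P) → R) ∧ R) ∧ (P ∨ P))): 0 ≤ 0.1, so result = 1
((¬¬R → Q) ∧ (((P → R) → ¬Q) → ((((R → P) → R) ∧ R) ∧ (P ∨ P)))) = min(0.4, 1) = 0.4

0.40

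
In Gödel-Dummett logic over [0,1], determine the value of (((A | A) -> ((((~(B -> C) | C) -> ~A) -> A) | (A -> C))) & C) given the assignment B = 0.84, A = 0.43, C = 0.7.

(A | A) = max(0.43, 0.43) = 0.43
(B -> C): 0.84 > 0.7, so result = 0.7
~(B -> C): Gödel ¬ of 0.7 = 0 (operand ≠ 0)
(~(B -> C) | C) = max(0, 0.7) = 0.7
~A: Gödel ¬ of 0.43 = 0 (operand ≠ 0)
((~(B -> C) | C) -> ~A): 0.7 > 0, so result = 0
(((~(B -> C) | C) -> ~A) -> A): 0 ≤ 0.43, so result = 1
(A -> C): 0.43 ≤ 0.7, so result = 1
((((~(B -> C) | C) -> ~A) -> A) | (A -> C)) = max(1, 1) = 1
((A | A) -> ((((~(B -> C) | C) -> ~A) -> A) | (A -> C))): 0.43 ≤ 1, so result = 1
(((A | A) -> ((((~(B -> C) | C) -> ~A) -> A) | (A -> C))) & C) = min(1, 0.7) = 0.7

0.70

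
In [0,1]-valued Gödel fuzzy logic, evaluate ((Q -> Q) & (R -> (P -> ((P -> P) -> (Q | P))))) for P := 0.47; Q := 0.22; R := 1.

1.00

(Q -> Q): 0.22 ≤ 0.22, so result = 1
(P -> P): 0.47 ≤ 0.47, so result = 1
(Q | P) = max(0.22, 0.47) = 0.47
((P -> P) -> (Q | P)): 1 > 0.47, so result = 0.47
(P -> ((P -> P) -> (Q | P))): 0.47 ≤ 0.47, so result = 1
(R -> (P -> ((P -> P) -> (Q | P)))): 1 ≤ 1, so result = 1
((Q -> Q) & (R -> (P -> ((P -> P) -> (Q | P))))) = min(1, 1) = 1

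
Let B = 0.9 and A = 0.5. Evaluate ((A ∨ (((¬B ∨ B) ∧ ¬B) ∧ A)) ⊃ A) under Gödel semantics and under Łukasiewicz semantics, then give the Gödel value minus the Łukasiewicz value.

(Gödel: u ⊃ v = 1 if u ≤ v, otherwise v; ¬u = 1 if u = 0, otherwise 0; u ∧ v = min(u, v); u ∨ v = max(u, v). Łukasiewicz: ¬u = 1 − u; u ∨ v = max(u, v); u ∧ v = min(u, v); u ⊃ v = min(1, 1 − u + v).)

Gödel evaluation:
  ¬B: Gödel ¬ of 0.9 = 0 (operand ≠ 0)
  (¬B ∨ B) = max(0, 0.9) = 0.9
  ¬B: Gödel ¬ of 0.9 = 0 (operand ≠ 0)
  ((¬B ∨ B) ∧ ¬B) = min(0.9, 0) = 0
  (((¬B ∨ B) ∧ ¬B) ∧ A) = min(0, 0.5) = 0
  (A ∨ (((¬B ∨ B) ∧ ¬B) ∧ A)) = max(0.5, 0) = 0.5
  ((A ∨ (((¬B ∨ B) ∧ ¬B) ∧ A)) ⊃ A): 0.5 ≤ 0.5, so result = 1
  Gödel value = 1
Łukasiewicz evaluation:
  ¬B: Łukasiewicz ¬ gives 1 − 0.9 = 0.1
  (¬B ∨ B) = max(0.1, 0.9) = 0.9
  ¬B: Łukasiewicz ¬ gives 1 − 0.9 = 0.1
  ((¬B ∨ B) ∧ ¬B) = min(0.9, 0.1) = 0.1
  (((¬B ∨ B) ∧ ¬B) ∧ A) = min(0.1, 0.5) = 0.1
  (A ∨ (((¬B ∨ B) ∧ ¬B) ∧ A)) = max(0.5, 0.1) = 0.5
  ((A ∨ (((¬B ∨ B) ∧ ¬B) ∧ A)) ⊃ A): min(1, 1 − 0.5 + 0.5) = 1
  Łukasiewicz value = 1
Difference: 1 − 1 = 0.00

0.00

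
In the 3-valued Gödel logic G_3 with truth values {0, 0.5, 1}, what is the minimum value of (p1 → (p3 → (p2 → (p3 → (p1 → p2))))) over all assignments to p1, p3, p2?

1.00

Every assignment gives 1. For instance at p1 = 0, p3 = 0, p2 = 0:
  (p1 → p2): 0 ≤ 0, so result = 1
  (p3 → (p1 → p2)): 0 ≤ 1, so result = 1
  (p2 → (p3 → (p1 → p2))): 0 ≤ 1, so result = 1
  (p3 → (p2 → (p3 → (p1 → p2)))): 0 ≤ 1, so result = 1
  (p1 → (p3 → (p2 → (p3 → (p1 → p2))))): 0 ≤ 1, so result = 1
All 27 assignments give value 1 — the formula is a G_3-tautology.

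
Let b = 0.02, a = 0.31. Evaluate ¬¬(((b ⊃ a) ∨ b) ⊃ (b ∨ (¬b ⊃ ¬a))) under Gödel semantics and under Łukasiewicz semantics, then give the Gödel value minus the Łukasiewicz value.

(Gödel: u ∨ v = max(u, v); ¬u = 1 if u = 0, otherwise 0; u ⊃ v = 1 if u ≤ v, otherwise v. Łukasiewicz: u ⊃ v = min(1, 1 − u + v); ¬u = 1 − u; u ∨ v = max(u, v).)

Gödel evaluation:
  (b ⊃ a): 0.02 ≤ 0.31, so result = 1
  ((b ⊃ a) ∨ b) = max(1, 0.02) = 1
  ¬b: Gödel ¬ of 0.02 = 0 (operand ≠ 0)
  ¬a: Gödel ¬ of 0.31 = 0 (operand ≠ 0)
  (¬b ⊃ ¬a): 0 ≤ 0, so result = 1
  (b ∨ (¬b ⊃ ¬a)) = max(0.02, 1) = 1
  (((b ⊃ a) ∨ b) ⊃ (b ∨ (¬b ⊃ ¬a))): 1 ≤ 1, so result = 1
  ¬(((b ⊃ a) ∨ b) ⊃ (b ∨ (¬b ⊃ ¬a))): Gödel ¬ of 1 = 0 (operand ≠ 0)
  ¬¬(((b ⊃ a) ∨ b) ⊃ (b ∨ (¬b ⊃ ¬a))): Gödel ¬ of 0 = 1 (operand is 0)
  Gödel value = 1
Łukasiewicz evaluation:
  (b ⊃ a): min(1, 1 − 0.02 + 0.31) = 1
  ((b ⊃ a) ∨ b) = max(1, 0.02) = 1
  ¬b: Łukasiewicz ¬ gives 1 − 0.02 = 0.98
  ¬a: Łukasiewicz ¬ gives 1 − 0.31 = 0.69
  (¬b ⊃ ¬a): min(1, 1 − 0.98 + 0.69) = 0.71
  (b ∨ (¬b ⊃ ¬a)) = max(0.02, 0.71) = 0.71
  (((b ⊃ a) ∨ b) ⊃ (b ∨ (¬b ⊃ ¬a))): min(1, 1 − 1 + 0.71) = 0.71
  ¬(((b ⊃ a) ∨ b) ⊃ (b ∨ (¬b ⊃ ¬a))): Łukasiewicz ¬ gives 1 − 0.71 = 0.29
  ¬¬(((b ⊃ a) ∨ b) ⊃ (b ∨ (¬b ⊃ ¬a))): Łukasiewicz ¬ gives 1 − 0.29 = 0.71
  Łukasiewicz value = 0.71
Difference: 1 − 0.71 = 0.29

0.29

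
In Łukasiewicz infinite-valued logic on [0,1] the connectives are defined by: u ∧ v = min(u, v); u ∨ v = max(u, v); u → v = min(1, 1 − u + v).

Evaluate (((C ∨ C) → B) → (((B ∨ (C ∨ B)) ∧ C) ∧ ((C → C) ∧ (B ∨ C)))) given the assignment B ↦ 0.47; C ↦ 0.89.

1.00

(C ∨ C) = max(0.89, 0.89) = 0.89
((C ∨ C) → B): min(1, 1 − 0.89 + 0.47) = 0.58
(C ∨ B) = max(0.89, 0.47) = 0.89
(B ∨ (C ∨ B)) = max(0.47, 0.89) = 0.89
((B ∨ (C ∨ B)) ∧ C) = min(0.89, 0.89) = 0.89
(C → C): min(1, 1 − 0.89 + 0.89) = 1
(B ∨ C) = max(0.47, 0.89) = 0.89
((C → C) ∧ (B ∨ C)) = min(1, 0.89) = 0.89
(((B ∨ (C ∨ B)) ∧ C) ∧ ((C → C) ∧ (B ∨ C))) = min(0.89, 0.89) = 0.89
(((C ∨ C) → B) → (((B ∨ (C ∨ B)) ∧ C) ∧ ((C → C) ∧ (B ∨ C)))): min(1, 1 − 0.58 + 0.89) = 1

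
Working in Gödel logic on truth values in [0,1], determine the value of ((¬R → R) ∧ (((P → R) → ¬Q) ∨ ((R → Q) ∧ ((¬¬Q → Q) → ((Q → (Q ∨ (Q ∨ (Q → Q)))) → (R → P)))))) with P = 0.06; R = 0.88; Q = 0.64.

¬R: Gödel ¬ of 0.88 = 0 (operand ≠ 0)
(¬R → R): 0 ≤ 0.88, so result = 1
(P → R): 0.06 ≤ 0.88, so result = 1
¬Q: Gödel ¬ of 0.64 = 0 (operand ≠ 0)
((P → R) → ¬Q): 1 > 0, so result = 0
(R → Q): 0.88 > 0.64, so result = 0.64
¬Q: Gödel ¬ of 0.64 = 0 (operand ≠ 0)
¬¬Q: Gödel ¬ of 0 = 1 (operand is 0)
(¬¬Q → Q): 1 > 0.64, so result = 0.64
(Q → Q): 0.64 ≤ 0.64, so result = 1
(Q ∨ (Q → Q)) = max(0.64, 1) = 1
(Q ∨ (Q ∨ (Q → Q))) = max(0.64, 1) = 1
(Q → (Q ∨ (Q ∨ (Q → Q)))): 0.64 ≤ 1, so result = 1
(R → P): 0.88 > 0.06, so result = 0.06
((Q → (Q ∨ (Q ∨ (Q → Q)))) → (R → P)): 1 > 0.06, so result = 0.06
((¬¬Q → Q) → ((Q → (Q ∨ (Q ∨ (Q → Q)))) → (R → P))): 0.64 > 0.06, so result = 0.06
((R → Q) ∧ ((¬¬Q → Q) → ((Q → (Q ∨ (Q ∨ (Q → Q)))) → (R → P)))) = min(0.64, 0.06) = 0.06
(((P → R) → ¬Q) ∨ ((R → Q) ∧ ((¬¬Q → Q) → ((Q → (Q ∨ (Q ∨ (Q → Q)))) → (R → P))))) = max(0, 0.06) = 0.06
((¬R → R) ∧ (((P → R) → ¬Q) ∨ ((R → Q) ∧ ((¬¬Q → Q) → ((Q → (Q ∨ (Q ∨ (Q → Q)))) → (R → P)))))) = min(1, 0.06) = 0.06

0.06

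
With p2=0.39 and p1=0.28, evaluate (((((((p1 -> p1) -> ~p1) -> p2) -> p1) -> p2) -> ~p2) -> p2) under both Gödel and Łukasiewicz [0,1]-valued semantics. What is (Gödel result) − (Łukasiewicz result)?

Gödel evaluation:
  (p1 -> p1): 0.28 ≤ 0.28, so result = 1
  ~p1: Gödel ¬ of 0.28 = 0 (operand ≠ 0)
  ((p1 -> p1) -> ~p1): 1 > 0, so result = 0
  (((p1 -> p1) -> ~p1) -> p2): 0 ≤ 0.39, so result = 1
  ((((p1 -> p1) -> ~p1) -> p2) -> p1): 1 > 0.28, so result = 0.28
  (((((p1 -> p1) -> ~p1) -> p2) -> p1) -> p2): 0.28 ≤ 0.39, so result = 1
  ~p2: Gödel ¬ of 0.39 = 0 (operand ≠ 0)
  ((((((p1 -> p1) -> ~p1) -> p2) -> p1) -> p2) -> ~p2): 1 > 0, so result = 0
  (((((((p1 -> p1) -> ~p1) -> p2) -> p1) -> p2) -> ~p2) -> p2): 0 ≤ 0.39, so result = 1
  Gödel value = 1
Łukasiewicz evaluation:
  (p1 -> p1): min(1, 1 − 0.28 + 0.28) = 1
  ~p1: Łukasiewicz ¬ gives 1 − 0.28 = 0.72
  ((p1 -> p1) -> ~p1): min(1, 1 − 1 + 0.72) = 0.72
  (((p1 -> p1) -> ~p1) -> p2): min(1, 1 − 0.72 + 0.39) = 0.67
  ((((p1 -> p1) -> ~p1) -> p2) -> p1): min(1, 1 − 0.67 + 0.28) = 0.61
  (((((p1 -> p1) -> ~p1) -> p2) -> p1) -> p2): min(1, 1 − 0.61 + 0.39) = 0.78
  ~p2: Łukasiewicz ¬ gives 1 − 0.39 = 0.61
  ((((((p1 -> p1) -> ~p1) -> p2) -> p1) -> p2) -> ~p2): min(1, 1 − 0.78 + 0.61) = 0.83
  (((((((p1 -> p1) -> ~p1) -> p2) -> p1) -> p2) -> ~p2) -> p2): min(1, 1 − 0.83 + 0.39) = 0.56
  Łukasiewicz value = 0.56
Difference: 1 − 0.56 = 0.44

0.44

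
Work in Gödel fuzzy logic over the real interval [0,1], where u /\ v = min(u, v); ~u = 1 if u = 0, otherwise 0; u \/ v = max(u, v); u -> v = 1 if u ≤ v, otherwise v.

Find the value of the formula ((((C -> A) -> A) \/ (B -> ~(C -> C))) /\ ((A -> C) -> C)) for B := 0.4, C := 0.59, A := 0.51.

(C -> A): 0.59 > 0.51, so result = 0.51
((C -> A) -> A): 0.51 ≤ 0.51, so result = 1
(C -> C): 0.59 ≤ 0.59, so result = 1
~(C -> C): Gödel ¬ of 1 = 0 (operand ≠ 0)
(B -> ~(C -> C)): 0.4 > 0, so result = 0
(((C -> A) -> A) \/ (B -> ~(C -> C))) = max(1, 0) = 1
(A -> C): 0.51 ≤ 0.59, so result = 1
((A -> C) -> C): 1 > 0.59, so result = 0.59
((((C -> A) -> A) \/ (B -> ~(C -> C))) /\ ((A -> C) -> C)) = min(1, 0.59) = 0.59

0.59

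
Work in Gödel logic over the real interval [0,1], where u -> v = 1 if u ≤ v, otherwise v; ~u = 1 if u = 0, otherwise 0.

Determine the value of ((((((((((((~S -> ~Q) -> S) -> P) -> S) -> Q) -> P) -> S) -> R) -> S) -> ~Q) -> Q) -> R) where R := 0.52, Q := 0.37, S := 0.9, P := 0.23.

0.52

~S: Gödel ¬ of 0.9 = 0 (operand ≠ 0)
~Q: Gödel ¬ of 0.37 = 0 (operand ≠ 0)
(~S -> ~Q): 0 ≤ 0, so result = 1
((~S -> ~Q) -> S): 1 > 0.9, so result = 0.9
(((~S -> ~Q) -> S) -> P): 0.9 > 0.23, so result = 0.23
((((~S -> ~Q) -> S) -> P) -> S): 0.23 ≤ 0.9, so result = 1
(((((~S -> ~Q) -> S) -> P) -> S) -> Q): 1 > 0.37, so result = 0.37
((((((~S -> ~Q) -> S) -> P) -> S) -> Q) -> P): 0.37 > 0.23, so result = 0.23
(((((((~S -> ~Q) -> S) -> P) -> S) -> Q) -> P) -> S): 0.23 ≤ 0.9, so result = 1
((((((((~S -> ~Q) -> S) -> P) -> S) -> Q) -> P) -> S) -> R): 1 > 0.52, so result = 0.52
(((((((((~S -> ~Q) -> S) -> P) -> S) -> Q) -> P) -> S) -> R) -> S): 0.52 ≤ 0.9, so result = 1
~Q: Gödel ¬ of 0.37 = 0 (operand ≠ 0)
((((((((((~S -> ~Q) -> S) -> P) -> S) -> Q) -> P) -> S) -> R) -> S) -> ~Q): 1 > 0, so result = 0
(((((((((((~S -> ~Q) -> S) -> P) -> S) -> Q) -> P) -> S) -> R) -> S) -> ~Q) -> Q): 0 ≤ 0.37, so result = 1
((((((((((((~S -> ~Q) -> S) -> P) -> S) -> Q) -> P) -> S) -> R) -> S) -> ~Q) -> Q) -> R): 1 > 0.52, so result = 0.52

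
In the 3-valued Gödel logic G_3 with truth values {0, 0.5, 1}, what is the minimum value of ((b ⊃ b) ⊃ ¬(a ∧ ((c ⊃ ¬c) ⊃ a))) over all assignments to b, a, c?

The minimum is attained at b = 0, a = 0.5, c = 0:
  (b ⊃ b): 0 ≤ 0, so result = 1
  ¬c: Gödel ¬ of 0 = 1 (operand is 0)
  (c ⊃ ¬c): 0 ≤ 1, so result = 1
  ((c ⊃ ¬c) ⊃ a): 1 > 0.5, so result = 0.5
  (a ∧ ((c ⊃ ¬c) ⊃ a)) = min(0.5, 0.5) = 0.5
  ¬(a ∧ ((c ⊃ ¬c) ⊃ a)): Gödel ¬ of 0.5 = 0 (operand ≠ 0)
  ((b ⊃ b) ⊃ ¬(a ∧ ((c ⊃ ¬c) ⊃ a))): 1 > 0, so result = 0
Checking all 27 assignments confirms none give a value below 0.00.

0.00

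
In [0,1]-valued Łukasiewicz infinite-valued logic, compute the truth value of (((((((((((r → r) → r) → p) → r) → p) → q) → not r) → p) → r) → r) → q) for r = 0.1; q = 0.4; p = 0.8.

(r → r): min(1, 1 − 0.1 + 0.1) = 1
((r → r) → r): min(1, 1 − 1 + 0.1) = 0.1
(((r → r) → r) → p): min(1, 1 − 0.1 + 0.8) = 1
((((r → r) → r) → p) → r): min(1, 1 − 1 + 0.1) = 0.1
(((((r → r) → r) → p) → r) → p): min(1, 1 − 0.1 + 0.8) = 1
((((((r → r) → r) → p) → r) → p) → q): min(1, 1 − 1 + 0.4) = 0.4
not r: Łukasiewicz ¬ gives 1 − 0.1 = 0.9
(((((((r → r) → r) → p) → r) → p) → q) → not r): min(1, 1 − 0.4 + 0.9) = 1
((((((((r → r) → r) → p) → r) → p) → q) → not r) → p): min(1, 1 − 1 + 0.8) = 0.8
(((((((((r → r) → r) → p) → r) → p) → q) → not r) → p) → r): min(1, 1 − 0.8 + 0.1) = 0.3
((((((((((r → r) → r) → p) → r) → p) → q) → not r) → p) → r) → r): min(1, 1 − 0.3 + 0.1) = 0.8
(((((((((((r → r) → r) → p) → r) → p) → q) → not r) → p) → r) → r) → q): min(1, 1 − 0.8 + 0.4) = 0.6

0.60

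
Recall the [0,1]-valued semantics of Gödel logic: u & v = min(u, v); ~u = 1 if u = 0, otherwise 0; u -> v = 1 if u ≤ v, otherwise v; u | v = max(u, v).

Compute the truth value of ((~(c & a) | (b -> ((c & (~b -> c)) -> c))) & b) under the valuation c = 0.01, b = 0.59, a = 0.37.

(c & a) = min(0.01, 0.37) = 0.01
~(c & a): Gödel ¬ of 0.01 = 0 (operand ≠ 0)
~b: Gödel ¬ of 0.59 = 0 (operand ≠ 0)
(~b -> c): 0 ≤ 0.01, so result = 1
(c & (~b -> c)) = min(0.01, 1) = 0.01
((c & (~b -> c)) -> c): 0.01 ≤ 0.01, so result = 1
(b -> ((c & (~b -> c)) -> c)): 0.59 ≤ 1, so result = 1
(~(c & a) | (b -> ((c & (~b -> c)) -> c))) = max(0, 1) = 1
((~(c & a) | (b -> ((c & (~b -> c)) -> c))) & b) = min(1, 0.59) = 0.59

0.59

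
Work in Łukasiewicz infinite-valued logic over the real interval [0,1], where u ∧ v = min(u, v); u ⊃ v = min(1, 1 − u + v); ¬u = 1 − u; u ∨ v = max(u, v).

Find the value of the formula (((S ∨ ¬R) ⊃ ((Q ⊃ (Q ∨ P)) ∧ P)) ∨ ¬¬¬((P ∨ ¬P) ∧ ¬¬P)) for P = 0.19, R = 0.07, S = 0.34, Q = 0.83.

0.81

¬R: Łukasiewicz ¬ gives 1 − 0.07 = 0.93
(S ∨ ¬R) = max(0.34, 0.93) = 0.93
(Q ∨ P) = max(0.83, 0.19) = 0.83
(Q ⊃ (Q ∨ P)): min(1, 1 − 0.83 + 0.83) = 1
((Q ⊃ (Q ∨ P)) ∧ P) = min(1, 0.19) = 0.19
((S ∨ ¬R) ⊃ ((Q ⊃ (Q ∨ P)) ∧ P)): min(1, 1 − 0.93 + 0.19) = 0.26
¬P: Łukasiewicz ¬ gives 1 − 0.19 = 0.81
(P ∨ ¬P) = max(0.19, 0.81) = 0.81
¬P: Łukasiewicz ¬ gives 1 − 0.19 = 0.81
¬¬P: Łukasiewicz ¬ gives 1 − 0.81 = 0.19
((P ∨ ¬P) ∧ ¬¬P) = min(0.81, 0.19) = 0.19
¬((P ∨ ¬P) ∧ ¬¬P): Łukasiewicz ¬ gives 1 − 0.19 = 0.81
¬¬((P ∨ ¬P) ∧ ¬¬P): Łukasiewicz ¬ gives 1 − 0.81 = 0.19
¬¬¬((P ∨ ¬P) ∧ ¬¬P): Łukasiewicz ¬ gives 1 − 0.19 = 0.81
(((S ∨ ¬R) ⊃ ((Q ⊃ (Q ∨ P)) ∧ P)) ∨ ¬¬¬((P ∨ ¬P) ∧ ¬¬P)) = max(0.26, 0.81) = 0.81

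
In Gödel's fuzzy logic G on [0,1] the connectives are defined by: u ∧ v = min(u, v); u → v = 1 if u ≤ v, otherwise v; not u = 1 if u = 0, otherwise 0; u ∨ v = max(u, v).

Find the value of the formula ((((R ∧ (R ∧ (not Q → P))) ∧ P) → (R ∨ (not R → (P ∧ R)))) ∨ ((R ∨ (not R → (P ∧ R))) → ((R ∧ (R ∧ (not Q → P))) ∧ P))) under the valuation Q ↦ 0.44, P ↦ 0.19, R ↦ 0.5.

not Q: Gödel ¬ of 0.44 = 0 (operand ≠ 0)
(not Q → P): 0 ≤ 0.19, so result = 1
(R ∧ (not Q → P)) = min(0.5, 1) = 0.5
(R ∧ (R ∧ (not Q → P))) = min(0.5, 0.5) = 0.5
((R ∧ (R ∧ (not Q → P))) ∧ P) = min(0.5, 0.19) = 0.19
not R: Gödel ¬ of 0.5 = 0 (operand ≠ 0)
(P ∧ R) = min(0.19, 0.5) = 0.19
(not R → (P ∧ R)): 0 ≤ 0.19, so result = 1
(R ∨ (not R → (P ∧ R))) = max(0.5, 1) = 1
(((R ∧ (R ∧ (not Q → P))) ∧ P) → (R ∨ (not R → (P ∧ R)))): 0.19 ≤ 1, so result = 1
not R: Gödel ¬ of 0.5 = 0 (operand ≠ 0)
(P ∧ R) = min(0.19, 0.5) = 0.19
(not R → (P ∧ R)): 0 ≤ 0.19, so result = 1
(R ∨ (not R → (P ∧ R))) = max(0.5, 1) = 1
not Q: Gödel ¬ of 0.44 = 0 (operand ≠ 0)
(not Q → P): 0 ≤ 0.19, so result = 1
(R ∧ (not Q → P)) = min(0.5, 1) = 0.5
(R ∧ (R ∧ (not Q → P))) = min(0.5, 0.5) = 0.5
((R ∧ (R ∧ (not Q → P))) ∧ P) = min(0.5, 0.19) = 0.19
((R ∨ (not R → (P ∧ R))) → ((R ∧ (R ∧ (not Q → P))) ∧ P)): 1 > 0.19, so result = 0.19
((((R ∧ (R ∧ (not Q → P))) ∧ P) → (R ∨ (not R → (P ∧ R)))) ∨ ((R ∨ (not R → (P ∧ R))) → ((R ∧ (R ∧ (not Q → P))) ∧ P))) = max(1, 0.19) = 1

1.00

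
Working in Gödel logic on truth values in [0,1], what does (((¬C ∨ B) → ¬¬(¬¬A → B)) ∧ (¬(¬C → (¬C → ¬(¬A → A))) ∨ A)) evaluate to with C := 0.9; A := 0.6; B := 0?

0.60

¬C: Gödel ¬ of 0.9 = 0 (operand ≠ 0)
(¬C ∨ B) = max(0, 0) = 0
¬A: Gödel ¬ of 0.6 = 0 (operand ≠ 0)
¬¬A: Gödel ¬ of 0 = 1 (operand is 0)
(¬¬A → B): 1 > 0, so result = 0
¬(¬¬A → B): Gödel ¬ of 0 = 1 (operand is 0)
¬¬(¬¬A → B): Gödel ¬ of 1 = 0 (operand ≠ 0)
((¬C ∨ B) → ¬¬(¬¬A → B)): 0 ≤ 0, so result = 1
¬C: Gödel ¬ of 0.9 = 0 (operand ≠ 0)
¬C: Gödel ¬ of 0.9 = 0 (operand ≠ 0)
¬A: Gödel ¬ of 0.6 = 0 (operand ≠ 0)
(¬A → A): 0 ≤ 0.6, so result = 1
¬(¬A → A): Gödel ¬ of 1 = 0 (operand ≠ 0)
(¬C → ¬(¬A → A)): 0 ≤ 0, so result = 1
(¬C → (¬C → ¬(¬A → A))): 0 ≤ 1, so result = 1
¬(¬C → (¬C → ¬(¬A → A))): Gödel ¬ of 1 = 0 (operand ≠ 0)
(¬(¬C → (¬C → ¬(¬A → A))) ∨ A) = max(0, 0.6) = 0.6
(((¬C ∨ B) → ¬¬(¬¬A → B)) ∧ (¬(¬C → (¬C → ¬(¬A → A))) ∨ A)) = min(1, 0.6) = 0.6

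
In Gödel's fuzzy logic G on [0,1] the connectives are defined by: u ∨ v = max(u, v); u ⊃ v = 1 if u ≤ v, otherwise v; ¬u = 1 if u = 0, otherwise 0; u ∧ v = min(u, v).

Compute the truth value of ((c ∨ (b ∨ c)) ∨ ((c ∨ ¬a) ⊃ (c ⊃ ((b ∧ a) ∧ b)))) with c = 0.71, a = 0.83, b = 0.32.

(b ∨ c) = max(0.32, 0.71) = 0.71
(c ∨ (b ∨ c)) = max(0.71, 0.71) = 0.71
¬a: Gödel ¬ of 0.83 = 0 (operand ≠ 0)
(c ∨ ¬a) = max(0.71, 0) = 0.71
(b ∧ a) = min(0.32, 0.83) = 0.32
((b ∧ a) ∧ b) = min(0.32, 0.32) = 0.32
(c ⊃ ((b ∧ a) ∧ b)): 0.71 > 0.32, so result = 0.32
((c ∨ ¬a) ⊃ (c ⊃ ((b ∧ a) ∧ b))): 0.71 > 0.32, so result = 0.32
((c ∨ (b ∨ c)) ∨ ((c ∨ ¬a) ⊃ (c ⊃ ((b ∧ a) ∧ b)))) = max(0.71, 0.32) = 0.71

0.71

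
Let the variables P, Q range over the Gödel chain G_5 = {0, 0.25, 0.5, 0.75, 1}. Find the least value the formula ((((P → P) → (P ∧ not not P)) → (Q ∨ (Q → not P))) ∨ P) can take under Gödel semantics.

0.50

The minimum is attained at P = 0.5, Q = 0.25:
  (P → P): 0.5 ≤ 0.5, so result = 1
  not P: Gödel ¬ of 0.5 = 0 (operand ≠ 0)
  not not P: Gödel ¬ of 0 = 1 (operand is 0)
  (P ∧ not not P) = min(0.5, 1) = 0.5
  ((P → P) → (P ∧ not not P)): 1 > 0.5, so result = 0.5
  not P: Gödel ¬ of 0.5 = 0 (operand ≠ 0)
  (Q → not P): 0.25 > 0, so result = 0
  (Q ∨ (Q → not P)) = max(0.25, 0) = 0.25
  (((P → P) → (P ∧ not not P)) → (Q ∨ (Q → not P))): 0.5 > 0.25, so result = 0.25
  ((((P → P) → (P ∧ not not P)) → (Q ∨ (Q → not P))) ∨ P) = max(0.25, 0.5) = 0.5
Checking all 25 assignments confirms none give a value below 0.50.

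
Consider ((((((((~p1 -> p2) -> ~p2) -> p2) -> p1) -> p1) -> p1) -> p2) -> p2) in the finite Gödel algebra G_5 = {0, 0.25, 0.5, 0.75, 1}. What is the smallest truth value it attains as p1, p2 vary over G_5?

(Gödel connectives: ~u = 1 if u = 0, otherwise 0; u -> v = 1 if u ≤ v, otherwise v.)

The minimum is attained at p1 = 0, p2 = 0.25:
  ~p1: Gödel ¬ of 0 = 1 (operand is 0)
  (~p1 -> p2): 1 > 0.25, so result = 0.25
  ~p2: Gödel ¬ of 0.25 = 0 (operand ≠ 0)
  ((~p1 -> p2) -> ~p2): 0.25 > 0, so result = 0
  (((~p1 -> p2) -> ~p2) -> p2): 0 ≤ 0.25, so result = 1
  ((((~p1 -> p2) -> ~p2) -> p2) -> p1): 1 > 0, so result = 0
  (((((~p1 -> p2) -> ~p2) -> p2) -> p1) -> p1): 0 ≤ 0, so result = 1
  ((((((~p1 -> p2) -> ~p2) -> p2) -> p1) -> p1) -> p1): 1 > 0, so result = 0
  (((((((~p1 -> p2) -> ~p2) -> p2) -> p1) -> p1) -> p1) -> p2): 0 ≤ 0.25, so result = 1
  ((((((((~p1 -> p2) -> ~p2) -> p2) -> p1) -> p1) -> p1) -> p2) -> p2): 1 > 0.25, so result = 0.25
Checking all 25 assignments confirms none give a value below 0.25.

0.25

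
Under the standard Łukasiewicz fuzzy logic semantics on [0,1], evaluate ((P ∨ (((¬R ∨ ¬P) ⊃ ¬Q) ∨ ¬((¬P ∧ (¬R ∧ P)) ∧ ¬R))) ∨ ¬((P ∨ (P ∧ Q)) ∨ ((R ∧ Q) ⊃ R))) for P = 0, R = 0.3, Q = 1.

1.00

¬R: Łukasiewicz ¬ gives 1 − 0.3 = 0.7
¬P: Łukasiewicz ¬ gives 1 − 0 = 1
(¬R ∨ ¬P) = max(0.7, 1) = 1
¬Q: Łukasiewicz ¬ gives 1 − 1 = 0
((¬R ∨ ¬P) ⊃ ¬Q): min(1, 1 − 1 + 0) = 0
¬P: Łukasiewicz ¬ gives 1 − 0 = 1
¬R: Łukasiewicz ¬ gives 1 − 0.3 = 0.7
(¬R ∧ P) = min(0.7, 0) = 0
(¬P ∧ (¬R ∧ P)) = min(1, 0) = 0
¬R: Łukasiewicz ¬ gives 1 − 0.3 = 0.7
((¬P ∧ (¬R ∧ P)) ∧ ¬R) = min(0, 0.7) = 0
¬((¬P ∧ (¬R ∧ P)) ∧ ¬R): Łukasiewicz ¬ gives 1 − 0 = 1
(((¬R ∨ ¬P) ⊃ ¬Q) ∨ ¬((¬P ∧ (¬R ∧ P)) ∧ ¬R)) = max(0, 1) = 1
(P ∨ (((¬R ∨ ¬P) ⊃ ¬Q) ∨ ¬((¬P ∧ (¬R ∧ P)) ∧ ¬R))) = max(0, 1) = 1
(P ∧ Q) = min(0, 1) = 0
(P ∨ (P ∧ Q)) = max(0, 0) = 0
(R ∧ Q) = min(0.3, 1) = 0.3
((R ∧ Q) ⊃ R): min(1, 1 − 0.3 + 0.3) = 1
((P ∨ (P ∧ Q)) ∨ ((R ∧ Q) ⊃ R)) = max(0, 1) = 1
¬((P ∨ (P ∧ Q)) ∨ ((R ∧ Q) ⊃ R)): Łukasiewicz ¬ gives 1 − 1 = 0
((P ∨ (((¬R ∨ ¬P) ⊃ ¬Q) ∨ ¬((¬P ∧ (¬R ∧ P)) ∧ ¬R))) ∨ ¬((P ∨ (P ∧ Q)) ∨ ((R ∧ Q) ⊃ R))) = max(1, 0) = 1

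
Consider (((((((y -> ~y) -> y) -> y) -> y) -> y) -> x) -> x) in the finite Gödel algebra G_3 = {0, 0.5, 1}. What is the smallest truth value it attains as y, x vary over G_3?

0.50

The minimum is attained at y = 0.5, x = 0.5:
  ~y: Gödel ¬ of 0.5 = 0 (operand ≠ 0)
  (y -> ~y): 0.5 > 0, so result = 0
  ((y -> ~y) -> y): 0 ≤ 0.5, so result = 1
  (((y -> ~y) -> y) -> y): 1 > 0.5, so result = 0.5
  ((((y -> ~y) -> y) -> y) -> y): 0.5 ≤ 0.5, so result = 1
  (((((y -> ~y) -> y) -> y) -> y) -> y): 1 > 0.5, so result = 0.5
  ((((((y -> ~y) -> y) -> y) -> y) -> y) -> x): 0.5 ≤ 0.5, so result = 1
  (((((((y -> ~y) -> y) -> y) -> y) -> y) -> x) -> x): 1 > 0.5, so result = 0.5
Checking all 9 assignments confirms none give a value below 0.50.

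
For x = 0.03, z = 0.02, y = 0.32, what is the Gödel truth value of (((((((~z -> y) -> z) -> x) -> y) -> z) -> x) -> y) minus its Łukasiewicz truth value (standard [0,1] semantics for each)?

-0.02

Gödel evaluation:
  ~z: Gödel ¬ of 0.02 = 0 (operand ≠ 0)
  (~z -> y): 0 ≤ 0.32, so result = 1
  ((~z -> y) -> z): 1 > 0.02, so result = 0.02
  (((~z -> y) -> z) -> x): 0.02 ≤ 0.03, so result = 1
  ((((~z -> y) -> z) -> x) -> y): 1 > 0.32, so result = 0.32
  (((((~z -> y) -> z) -> x) -> y) -> z): 0.32 > 0.02, so result = 0.02
  ((((((~z -> y) -> z) -> x) -> y) -> z) -> x): 0.02 ≤ 0.03, so result = 1
  (((((((~z -> y) -> z) -> x) -> y) -> z) -> x) -> y): 1 > 0.32, so result = 0.32
  Gödel value = 0.32
Łukasiewicz evaluation:
  ~z: Łukasiewicz ¬ gives 1 − 0.02 = 0.98
  (~z -> y): min(1, 1 − 0.98 + 0.32) = 0.34
  ((~z -> y) -> z): min(1, 1 − 0.34 + 0.02) = 0.68
  (((~z -> y) -> z) -> x): min(1, 1 − 0.68 + 0.03) = 0.35
  ((((~z -> y) -> z) -> x) -> y): min(1, 1 − 0.35 + 0.32) = 0.97
  (((((~z -> y) -> z) -> x) -> y) -> z): min(1, 1 − 0.97 + 0.02) = 0.05
  ((((((~z -> y) -> z) -> x) -> y) -> z) -> x): min(1, 1 − 0.05 + 0.03) = 0.98
  (((((((~z -> y) -> z) -> x) -> y) -> z) -> x) -> y): min(1, 1 − 0.98 + 0.32) = 0.34
  Łukasiewicz value = 0.34
Difference: 0.32 − 0.34 = -0.02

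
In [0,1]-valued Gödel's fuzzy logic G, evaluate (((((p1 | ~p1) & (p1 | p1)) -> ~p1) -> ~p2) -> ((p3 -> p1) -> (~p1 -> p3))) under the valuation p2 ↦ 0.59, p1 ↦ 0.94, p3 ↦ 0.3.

~p1: Gödel ¬ of 0.94 = 0 (operand ≠ 0)
(p1 | ~p1) = max(0.94, 0) = 0.94
(p1 | p1) = max(0.94, 0.94) = 0.94
((p1 | ~p1) & (p1 | p1)) = min(0.94, 0.94) = 0.94
~p1: Gödel ¬ of 0.94 = 0 (operand ≠ 0)
(((p1 | ~p1) & (p1 | p1)) -> ~p1): 0.94 > 0, so result = 0
~p2: Gödel ¬ of 0.59 = 0 (operand ≠ 0)
((((p1 | ~p1) & (p1 | p1)) -> ~p1) -> ~p2): 0 ≤ 0, so result = 1
(p3 -> p1): 0.3 ≤ 0.94, so result = 1
~p1: Gödel ¬ of 0.94 = 0 (operand ≠ 0)
(~p1 -> p3): 0 ≤ 0.3, so result = 1
((p3 -> p1) -> (~p1 -> p3)): 1 ≤ 1, so result = 1
(((((p1 | ~p1) & (p1 | p1)) -> ~p1) -> ~p2) -> ((p3 -> p1) -> (~p1 -> p3))): 1 ≤ 1, so result = 1

1.00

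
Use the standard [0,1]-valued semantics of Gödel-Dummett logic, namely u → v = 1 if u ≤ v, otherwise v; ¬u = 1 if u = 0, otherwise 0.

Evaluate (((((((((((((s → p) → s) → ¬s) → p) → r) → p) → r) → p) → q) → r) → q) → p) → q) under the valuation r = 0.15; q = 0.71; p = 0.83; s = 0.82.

(s → p): 0.82 ≤ 0.83, so result = 1
((s → p) → s): 1 > 0.82, so result = 0.82
¬s: Gödel ¬ of 0.82 = 0 (operand ≠ 0)
(((s → p) → s) → ¬s): 0.82 > 0, so result = 0
((((s → p) → s) → ¬s) → p): 0 ≤ 0.83, so result = 1
(((((s → p) → s) → ¬s) → p) → r): 1 > 0.15, so result = 0.15
((((((s → p) → s) → ¬s) → p) → r) → p): 0.15 ≤ 0.83, so result = 1
(((((((s → p) → s) → ¬s) → p) → r) → p) → r): 1 > 0.15, so result = 0.15
((((((((s → p) → s) → ¬s) → p) → r) → p) → r) → p): 0.15 ≤ 0.83, so result = 1
(((((((((s → p) → s) → ¬s) → p) → r) → p) → r) → p) → q): 1 > 0.71, so result = 0.71
((((((((((s → p) → s) → ¬s) → p) → r) → p) → r) → p) → q) → r): 0.71 > 0.15, so result = 0.15
(((((((((((s → p) → s) → ¬s) → p) → r) → p) → r) → p) → q) → r) → q): 0.15 ≤ 0.71, so result = 1
((((((((((((s → p) → s) → ¬s) → p) → r) → p) → r) → p) → q) → r) → q) → p): 1 > 0.83, so result = 0.83
(((((((((((((s → p) → s) → ¬s) → p) → r) → p) → r) → p) → q) → r) → q) → p) → q): 0.83 > 0.71, so result = 0.71

0.71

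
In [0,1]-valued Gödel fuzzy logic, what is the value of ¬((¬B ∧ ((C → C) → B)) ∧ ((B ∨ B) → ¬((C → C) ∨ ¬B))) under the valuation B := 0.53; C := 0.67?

¬B: Gödel ¬ of 0.53 = 0 (operand ≠ 0)
(C → C): 0.67 ≤ 0.67, so result = 1
((C → C) → B): 1 > 0.53, so result = 0.53
(¬B ∧ ((C → C) → B)) = min(0, 0.53) = 0
(B ∨ B) = max(0.53, 0.53) = 0.53
(C → C): 0.67 ≤ 0.67, so result = 1
¬B: Gödel ¬ of 0.53 = 0 (operand ≠ 0)
((C → C) ∨ ¬B) = max(1, 0) = 1
¬((C → C) ∨ ¬B): Gödel ¬ of 1 = 0 (operand ≠ 0)
((B ∨ B) → ¬((C → C) ∨ ¬B)): 0.53 > 0, so result = 0
((¬B ∧ ((C → C) → B)) ∧ ((B ∨ B) → ¬((C → C) ∨ ¬B))) = min(0, 0) = 0
¬((¬B ∧ ((C → C) → B)) ∧ ((B ∨ B) → ¬((C → C) ∨ ¬B))): Gödel ¬ of 0 = 1 (operand is 0)

1.00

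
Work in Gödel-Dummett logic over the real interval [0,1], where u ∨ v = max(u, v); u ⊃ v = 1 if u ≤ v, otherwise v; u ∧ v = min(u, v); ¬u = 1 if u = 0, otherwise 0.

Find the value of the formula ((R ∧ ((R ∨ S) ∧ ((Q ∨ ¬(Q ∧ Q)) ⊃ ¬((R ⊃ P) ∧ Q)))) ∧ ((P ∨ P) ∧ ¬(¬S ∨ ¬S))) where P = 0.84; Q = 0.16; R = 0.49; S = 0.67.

0.00

(R ∨ S) = max(0.49, 0.67) = 0.67
(Q ∧ Q) = min(0.16, 0.16) = 0.16
¬(Q ∧ Q): Gödel ¬ of 0.16 = 0 (operand ≠ 0)
(Q ∨ ¬(Q ∧ Q)) = max(0.16, 0) = 0.16
(R ⊃ P): 0.49 ≤ 0.84, so result = 1
((R ⊃ P) ∧ Q) = min(1, 0.16) = 0.16
¬((R ⊃ P) ∧ Q): Gödel ¬ of 0.16 = 0 (operand ≠ 0)
((Q ∨ ¬(Q ∧ Q)) ⊃ ¬((R ⊃ P) ∧ Q)): 0.16 > 0, so result = 0
((R ∨ S) ∧ ((Q ∨ ¬(Q ∧ Q)) ⊃ ¬((R ⊃ P) ∧ Q))) = min(0.67, 0) = 0
(R ∧ ((R ∨ S) ∧ ((Q ∨ ¬(Q ∧ Q)) ⊃ ¬((R ⊃ P) ∧ Q)))) = min(0.49, 0) = 0
(P ∨ P) = max(0.84, 0.84) = 0.84
¬S: Gödel ¬ of 0.67 = 0 (operand ≠ 0)
¬S: Gödel ¬ of 0.67 = 0 (operand ≠ 0)
(¬S ∨ ¬S) = max(0, 0) = 0
¬(¬S ∨ ¬S): Gödel ¬ of 0 = 1 (operand is 0)
((P ∨ P) ∧ ¬(¬S ∨ ¬S)) = min(0.84, 1) = 0.84
((R ∧ ((R ∨ S) ∧ ((Q ∨ ¬(Q ∧ Q)) ⊃ ¬((R ⊃ P) ∧ Q)))) ∧ ((P ∨ P) ∧ ¬(¬S ∨ ¬S))) = min(0, 0.84) = 0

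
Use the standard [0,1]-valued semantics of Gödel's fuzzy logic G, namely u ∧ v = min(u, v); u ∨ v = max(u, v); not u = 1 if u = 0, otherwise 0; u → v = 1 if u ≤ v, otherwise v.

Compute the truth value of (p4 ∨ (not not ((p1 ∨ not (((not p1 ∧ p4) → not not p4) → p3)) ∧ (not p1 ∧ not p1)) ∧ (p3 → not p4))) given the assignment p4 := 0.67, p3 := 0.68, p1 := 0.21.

not p1: Gödel ¬ of 0.21 = 0 (operand ≠ 0)
(not p1 ∧ p4) = min(0, 0.67) = 0
not p4: Gödel ¬ of 0.67 = 0 (operand ≠ 0)
not not p4: Gödel ¬ of 0 = 1 (operand is 0)
((not p1 ∧ p4) → not not p4): 0 ≤ 1, so result = 1
(((not p1 ∧ p4) → not not p4) → p3): 1 > 0.68, so result = 0.68
not (((not p1 ∧ p4) → not not p4) → p3): Gödel ¬ of 0.68 = 0 (operand ≠ 0)
(p1 ∨ not (((not p1 ∧ p4) → not not p4) → p3)) = max(0.21, 0) = 0.21
not p1: Gödel ¬ of 0.21 = 0 (operand ≠ 0)
not p1: Gödel ¬ of 0.21 = 0 (operand ≠ 0)
(not p1 ∧ not p1) = min(0, 0) = 0
((p1 ∨ not (((not p1 ∧ p4) → not not p4) → p3)) ∧ (not p1 ∧ not p1)) = min(0.21, 0) = 0
not ((p1 ∨ not (((not p1 ∧ p4) → not not p4) → p3)) ∧ (not p1 ∧ not p1)): Gödel ¬ of 0 = 1 (operand is 0)
not not ((p1 ∨ not (((not p1 ∧ p4) → not not p4) → p3)) ∧ (not p1 ∧ not p1)): Gödel ¬ of 1 = 0 (operand ≠ 0)
not p4: Gödel ¬ of 0.67 = 0 (operand ≠ 0)
(p3 → not p4): 0.68 > 0, so result = 0
(not not ((p1 ∨ not (((not p1 ∧ p4) → not not p4) → p3)) ∧ (not p1 ∧ not p1)) ∧ (p3 → not p4)) = min(0, 0) = 0
(p4 ∨ (not not ((p1 ∨ not (((not p1 ∧ p4) → not not p4) → p3)) ∧ (not p1 ∧ not p1)) ∧ (p3 → not p4))) = max(0.67, 0) = 0.67

0.67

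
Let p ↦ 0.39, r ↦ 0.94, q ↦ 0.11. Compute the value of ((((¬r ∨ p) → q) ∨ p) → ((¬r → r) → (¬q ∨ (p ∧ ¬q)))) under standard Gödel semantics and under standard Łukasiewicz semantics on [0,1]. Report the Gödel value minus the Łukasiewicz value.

-1.00

Gödel evaluation:
  ¬r: Gödel ¬ of 0.94 = 0 (operand ≠ 0)
  (¬r ∨ p) = max(0, 0.39) = 0.39
  ((¬r ∨ p) → q): 0.39 > 0.11, so result = 0.11
  (((¬r ∨ p) → q) ∨ p) = max(0.11, 0.39) = 0.39
  ¬r: Gödel ¬ of 0.94 = 0 (operand ≠ 0)
  (¬r → r): 0 ≤ 0.94, so result = 1
  ¬q: Gödel ¬ of 0.11 = 0 (operand ≠ 0)
  ¬q: Gödel ¬ of 0.11 = 0 (operand ≠ 0)
  (p ∧ ¬q) = min(0.39, 0) = 0
  (¬q ∨ (p ∧ ¬q)) = max(0, 0) = 0
  ((¬r → r) → (¬q ∨ (p ∧ ¬q))): 1 > 0, so result = 0
  ((((¬r ∨ p) → q) ∨ p) → ((¬r → r) → (¬q ∨ (p ∧ ¬q)))): 0.39 > 0, so result = 0
  Gödel value = 0
Łukasiewicz evaluation:
  ¬r: Łukasiewicz ¬ gives 1 − 0.94 = 0.06
  (¬r ∨ p) = max(0.06, 0.39) = 0.39
  ((¬r ∨ p) → q): min(1, 1 − 0.39 + 0.11) = 0.72
  (((¬r ∨ p) → q) ∨ p) = max(0.72, 0.39) = 0.72
  ¬r: Łukasiewicz ¬ gives 1 − 0.94 = 0.06
  (¬r → r): min(1, 1 − 0.06 + 0.94) = 1
  ¬q: Łukasiewicz ¬ gives 1 − 0.11 = 0.89
  ¬q: Łukasiewicz ¬ gives 1 − 0.11 = 0.89
  (p ∧ ¬q) = min(0.39, 0.89) = 0.39
  (¬q ∨ (p ∧ ¬q)) = max(0.89, 0.39) = 0.89
  ((¬r → r) → (¬q ∨ (p ∧ ¬q))): min(1, 1 − 1 + 0.89) = 0.89
  ((((¬r ∨ p) → q) ∨ p) → ((¬r → r) → (¬q ∨ (p ∧ ¬q)))): min(1, 1 − 0.72 + 0.89) = 1
  Łukasiewicz value = 1
Difference: 0 − 1 = -1.00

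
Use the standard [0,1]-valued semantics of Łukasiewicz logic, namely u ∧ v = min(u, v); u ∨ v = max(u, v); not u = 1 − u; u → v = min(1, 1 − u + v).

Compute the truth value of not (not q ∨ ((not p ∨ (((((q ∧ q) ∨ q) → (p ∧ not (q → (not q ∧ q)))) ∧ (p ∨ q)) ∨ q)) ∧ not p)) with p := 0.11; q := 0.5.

not q: Łukasiewicz ¬ gives 1 − 0.5 = 0.5
not p: Łukasiewicz ¬ gives 1 − 0.11 = 0.89
(q ∧ q) = min(0.5, 0.5) = 0.5
((q ∧ q) ∨ q) = max(0.5, 0.5) = 0.5
not q: Łukasiewicz ¬ gives 1 − 0.5 = 0.5
(not q ∧ q) = min(0.5, 0.5) = 0.5
(q → (not q ∧ q)): min(1, 1 − 0.5 + 0.5) = 1
not (q → (not q ∧ q)): Łukasiewicz ¬ gives 1 − 1 = 0
(p ∧ not (q → (not q ∧ q))) = min(0.11, 0) = 0
(((q ∧ q) ∨ q) → (p ∧ not (q → (not q ∧ q)))): min(1, 1 − 0.5 + 0) = 0.5
(p ∨ q) = max(0.11, 0.5) = 0.5
((((q ∧ q) ∨ q) → (p ∧ not (q → (not q ∧ q)))) ∧ (p ∨ q)) = min(0.5, 0.5) = 0.5
(((((q ∧ q) ∨ q) → (p ∧ not (q → (not q ∧ q)))) ∧ (p ∨ q)) ∨ q) = max(0.5, 0.5) = 0.5
(not p ∨ (((((q ∧ q) ∨ q) → (p ∧ not (q → (not q ∧ q)))) ∧ (p ∨ q)) ∨ q)) = max(0.89, 0.5) = 0.89
not p: Łukasiewicz ¬ gives 1 − 0.11 = 0.89
((not p ∨ (((((q ∧ q) ∨ q) → (p ∧ not (q → (not q ∧ q)))) ∧ (p ∨ q)) ∨ q)) ∧ not p) = min(0.89, 0.89) = 0.89
(not q ∨ ((not p ∨ (((((q ∧ q) ∨ q) → (p ∧ not (q → (not q ∧ q)))) ∧ (p ∨ q)) ∨ q)) ∧ not p)) = max(0.5, 0.89) = 0.89
not (not q ∨ ((not p ∨ (((((q ∧ q) ∨ q) → (p ∧ not (q → (not q ∧ q)))) ∧ (p ∨ q)) ∨ q)) ∧ not p)): Łukasiewicz ¬ gives 1 − 0.89 = 0.11

0.11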